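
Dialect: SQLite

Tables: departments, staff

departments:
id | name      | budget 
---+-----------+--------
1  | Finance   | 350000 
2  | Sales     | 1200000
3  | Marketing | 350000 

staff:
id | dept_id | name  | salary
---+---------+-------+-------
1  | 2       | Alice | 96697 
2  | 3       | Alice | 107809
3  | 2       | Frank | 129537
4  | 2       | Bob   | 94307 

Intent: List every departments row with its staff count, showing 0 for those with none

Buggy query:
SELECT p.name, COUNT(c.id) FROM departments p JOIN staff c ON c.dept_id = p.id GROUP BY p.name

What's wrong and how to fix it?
Bug: INNER JOIN drops departments rows that have no matching staff rows

Fix: Switch to LEFT JOIN to retain unmatched parent rows

Corrected query:
SELECT p.name, COUNT(c.id) FROM departments p LEFT JOIN staff c ON c.dept_id = p.id GROUP BY p.name

Result:
name      | COUNT(c.id)
----------+------------
Finance   | 0          
Marketing | 1          
Sales     | 3          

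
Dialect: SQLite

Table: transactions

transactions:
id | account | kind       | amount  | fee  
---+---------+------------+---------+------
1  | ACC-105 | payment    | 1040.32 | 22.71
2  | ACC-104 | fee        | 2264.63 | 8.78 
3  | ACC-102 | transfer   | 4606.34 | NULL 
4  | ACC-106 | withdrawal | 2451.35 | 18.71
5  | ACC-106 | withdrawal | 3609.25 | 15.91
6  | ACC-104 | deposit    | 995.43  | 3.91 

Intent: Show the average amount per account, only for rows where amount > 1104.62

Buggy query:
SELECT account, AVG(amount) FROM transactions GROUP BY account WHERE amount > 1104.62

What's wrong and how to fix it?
Bug: WHERE cannot follow GROUP BY

Fix: Place WHERE between FROM and GROUP BY

Corrected query:
SELECT account, AVG(amount) FROM transactions WHERE amount > 1104.62 GROUP BY account

Result:
account | AVG(amount)
--------+------------
ACC-102 | 4606.34    
ACC-104 | 2264.63    
ACC-106 | 3030.3     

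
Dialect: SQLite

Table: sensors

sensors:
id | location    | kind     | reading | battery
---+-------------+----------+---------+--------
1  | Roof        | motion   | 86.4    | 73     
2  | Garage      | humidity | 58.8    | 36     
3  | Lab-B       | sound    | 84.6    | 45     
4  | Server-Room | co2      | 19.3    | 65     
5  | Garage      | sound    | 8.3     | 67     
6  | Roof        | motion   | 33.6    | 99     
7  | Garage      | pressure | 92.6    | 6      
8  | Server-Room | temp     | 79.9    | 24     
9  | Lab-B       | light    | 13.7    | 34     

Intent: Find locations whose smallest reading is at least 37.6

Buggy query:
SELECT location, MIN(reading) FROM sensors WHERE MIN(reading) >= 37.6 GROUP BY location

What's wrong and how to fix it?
Bug: Aggregates like MIN are computed per group after WHERE runs

Fix: Use HAVING for the per-group MIN condition

Corrected query:
SELECT location, MIN(reading) FROM sensors GROUP BY location HAVING MIN(reading) >= 37.6

Result:
(no rows)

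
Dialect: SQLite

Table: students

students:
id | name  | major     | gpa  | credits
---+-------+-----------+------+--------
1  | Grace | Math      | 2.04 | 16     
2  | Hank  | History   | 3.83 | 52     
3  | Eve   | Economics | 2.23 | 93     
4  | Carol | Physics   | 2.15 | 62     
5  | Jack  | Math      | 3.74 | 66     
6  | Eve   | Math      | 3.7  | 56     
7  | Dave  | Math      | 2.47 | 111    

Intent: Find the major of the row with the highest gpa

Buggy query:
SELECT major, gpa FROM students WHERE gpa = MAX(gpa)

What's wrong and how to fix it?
Bug: MAX(gpa) is an aggregate and cannot be used directly in WHERE

Fix: Use a subquery: WHERE gpa = (SELECT MAX(gpa) FROM students)

Corrected query:
SELECT major, gpa FROM students WHERE gpa = (SELECT MAX(gpa) FROM students)

Result:
major   | gpa 
--------+-----
History | 3.83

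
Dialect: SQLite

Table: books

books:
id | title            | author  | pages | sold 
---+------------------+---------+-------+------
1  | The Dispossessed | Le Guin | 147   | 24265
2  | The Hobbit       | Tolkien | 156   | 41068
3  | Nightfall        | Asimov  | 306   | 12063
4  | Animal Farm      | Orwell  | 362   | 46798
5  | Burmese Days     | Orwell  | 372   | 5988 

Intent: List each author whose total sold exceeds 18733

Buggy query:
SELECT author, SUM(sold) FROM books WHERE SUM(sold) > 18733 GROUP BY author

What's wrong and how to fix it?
Bug: WHERE runs before GROUP BY, so aggregates aren't available there

Fix: Move the aggregate condition to a HAVING clause

Corrected query:
SELECT author, SUM(sold) FROM books GROUP BY author HAVING SUM(sold) > 18733

Result:
author  | SUM(sold)
--------+----------
Le Guin | 24265    
Orwell  | 52786    
Tolkien | 41068    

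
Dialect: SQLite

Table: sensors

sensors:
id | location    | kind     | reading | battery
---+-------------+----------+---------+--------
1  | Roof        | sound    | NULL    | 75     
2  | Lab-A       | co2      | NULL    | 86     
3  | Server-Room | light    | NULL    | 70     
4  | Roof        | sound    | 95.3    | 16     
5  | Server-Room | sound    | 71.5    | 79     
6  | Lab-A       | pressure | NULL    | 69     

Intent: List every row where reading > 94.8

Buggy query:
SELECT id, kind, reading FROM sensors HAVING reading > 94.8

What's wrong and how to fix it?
Bug: HAVING filters the output of aggregation, but this query has no GROUP BY and no aggregate functions, so SQLite rejects it (HAVING clause on a non-aggregate query); the condition here is per row

Fix: Replace HAVING with WHERE since the condition applies to individual rows

Corrected query:
SELECT id, kind, reading FROM sensors WHERE reading > 94.8

Result:
id | kind  | reading
---+-------+--------
4  | sound | 95.3   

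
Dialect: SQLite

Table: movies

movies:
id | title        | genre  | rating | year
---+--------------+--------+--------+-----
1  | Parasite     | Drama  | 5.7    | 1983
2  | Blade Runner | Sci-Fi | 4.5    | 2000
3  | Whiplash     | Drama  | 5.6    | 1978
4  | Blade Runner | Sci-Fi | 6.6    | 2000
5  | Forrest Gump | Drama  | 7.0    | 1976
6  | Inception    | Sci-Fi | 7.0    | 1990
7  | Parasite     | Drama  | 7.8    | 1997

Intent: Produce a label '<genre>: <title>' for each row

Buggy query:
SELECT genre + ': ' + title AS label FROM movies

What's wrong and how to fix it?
Bug: '+' is numeric addition; on text columns SQLite converts them to 0 instead of concatenating

Fix: Use the || operator for string concatenation

Corrected query:
SELECT genre || ': ' || title AS label FROM movies

Result:
label               
--------------------
Drama: Parasite     
Sci-Fi: Blade Runner
Drama: Whiplash     
Sci-Fi: Blade Runner
Drama: Forrest Gump 
Sci-Fi: Inception   
Drama: Parasite     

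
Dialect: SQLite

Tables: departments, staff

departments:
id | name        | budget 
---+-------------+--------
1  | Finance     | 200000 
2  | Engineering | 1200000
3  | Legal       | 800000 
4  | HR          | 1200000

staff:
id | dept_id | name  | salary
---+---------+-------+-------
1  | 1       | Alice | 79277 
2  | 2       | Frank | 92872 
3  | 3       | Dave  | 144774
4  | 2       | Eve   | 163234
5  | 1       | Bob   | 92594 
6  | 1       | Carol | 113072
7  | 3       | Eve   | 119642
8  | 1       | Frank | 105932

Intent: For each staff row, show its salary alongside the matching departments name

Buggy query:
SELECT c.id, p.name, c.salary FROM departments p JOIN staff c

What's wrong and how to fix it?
Bug: JOIN with no ON clause produces a cartesian product; every staff row pairs with every departments row

Fix: Add ON c.dept_id = p.id to the JOIN

Corrected query:
SELECT c.id, p.name, c.salary FROM departments p JOIN staff c ON c.dept_id = p.id

Result:
id | name        | salary
---+-------------+-------
1  | Finance     | 79277 
2  | Engineering | 92872 
3  | Legal       | 144774
4  | Engineering | 163234
5  | Finance     | 92594 
6  | Finance     | 113072
7  | Legal       | 119642
8  | Finance     | 105932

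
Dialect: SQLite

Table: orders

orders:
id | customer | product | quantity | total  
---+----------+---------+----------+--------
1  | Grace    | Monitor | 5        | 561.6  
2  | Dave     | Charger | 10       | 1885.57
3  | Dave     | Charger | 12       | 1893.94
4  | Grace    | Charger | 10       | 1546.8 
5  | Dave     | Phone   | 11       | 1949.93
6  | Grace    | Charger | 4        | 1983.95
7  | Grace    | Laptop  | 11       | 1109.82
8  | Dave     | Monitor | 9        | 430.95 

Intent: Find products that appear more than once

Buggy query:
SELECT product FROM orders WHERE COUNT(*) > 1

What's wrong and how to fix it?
Bug: WHERE can't reference COUNT(*); aggregates are computed after WHERE

Fix: GROUP BY product, then filter groups with HAVING COUNT(*) > 1

Corrected query:
SELECT product FROM orders GROUP BY product HAVING COUNT(*) > 1

Result:
product
-------
Charger
Monitor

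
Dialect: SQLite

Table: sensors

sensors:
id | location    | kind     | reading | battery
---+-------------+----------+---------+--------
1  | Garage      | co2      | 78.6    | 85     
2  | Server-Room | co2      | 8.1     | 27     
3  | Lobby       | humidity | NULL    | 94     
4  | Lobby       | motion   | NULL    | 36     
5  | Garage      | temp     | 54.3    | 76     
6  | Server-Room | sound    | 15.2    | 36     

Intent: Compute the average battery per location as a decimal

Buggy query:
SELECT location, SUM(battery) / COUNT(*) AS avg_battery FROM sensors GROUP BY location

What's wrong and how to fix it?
Bug: Both operands are integers, so '/' performs integer division and truncates

Fix: Multiply by 1.0 (or CAST to REAL) to force floating-point division

Corrected query:
SELECT location, SUM(battery) * 1.0 / COUNT(*) AS avg_battery FROM sensors GROUP BY location

Result:
location    | avg_battery
------------+------------
Garage      | 80.5       
Lobby       | 65         
Server-Room | 31.5       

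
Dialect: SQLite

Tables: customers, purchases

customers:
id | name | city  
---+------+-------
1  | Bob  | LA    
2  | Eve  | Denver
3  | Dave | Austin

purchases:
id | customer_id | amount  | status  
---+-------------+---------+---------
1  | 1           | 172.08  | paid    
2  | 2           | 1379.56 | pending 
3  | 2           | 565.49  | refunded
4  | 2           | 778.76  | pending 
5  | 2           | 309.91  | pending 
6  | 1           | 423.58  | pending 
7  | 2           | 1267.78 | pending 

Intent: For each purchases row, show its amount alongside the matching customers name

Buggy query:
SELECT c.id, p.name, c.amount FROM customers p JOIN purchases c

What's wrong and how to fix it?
Bug: JOIN with no ON clause produces a cartesian product; every purchases row pairs with every customers row

Fix: Specify the join condition linking the foreign key to the parent id

Corrected query:
SELECT c.id, p.name, c.amount FROM customers p JOIN purchases c ON c.customer_id = p.id

Result:
id | name | amount 
---+------+--------
1  | Bob  | 172.08 
2  | Eve  | 1379.56
3  | Eve  | 565.49 
4  | Eve  | 778.76 
5  | Eve  | 309.91 
6  | Bob  | 423.58 
7  | Eve  | 1267.78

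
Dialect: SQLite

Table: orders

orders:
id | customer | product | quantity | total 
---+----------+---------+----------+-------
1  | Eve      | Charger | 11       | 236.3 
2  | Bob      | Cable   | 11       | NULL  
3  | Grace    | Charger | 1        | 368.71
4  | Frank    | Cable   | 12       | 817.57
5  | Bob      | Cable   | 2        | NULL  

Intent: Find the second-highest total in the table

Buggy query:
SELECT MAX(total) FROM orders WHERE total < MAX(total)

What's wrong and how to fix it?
Bug: MAX(total) on the right of the comparison is an aggregate-in-WHERE error

Fix: Compute the overall MAX in a subquery, then take MAX of rows below it

Corrected query:
SELECT MAX(total) FROM orders WHERE total < (SELECT MAX(total) FROM orders)

Result:
MAX(total)
----------
368.71    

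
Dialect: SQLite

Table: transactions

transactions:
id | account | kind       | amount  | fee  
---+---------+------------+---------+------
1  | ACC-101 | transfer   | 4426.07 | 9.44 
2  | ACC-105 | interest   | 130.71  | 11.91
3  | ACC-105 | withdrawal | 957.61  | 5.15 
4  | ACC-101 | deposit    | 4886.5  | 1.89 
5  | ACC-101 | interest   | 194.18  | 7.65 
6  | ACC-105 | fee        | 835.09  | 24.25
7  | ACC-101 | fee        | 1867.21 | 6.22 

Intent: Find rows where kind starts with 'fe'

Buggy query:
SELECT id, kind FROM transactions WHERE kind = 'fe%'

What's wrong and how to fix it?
Bug: '=' compares the literal string including the % character; pattern matching needs LIKE

Fix: Replace '=' with LIKE so 'fe%' is treated as a pattern

Corrected query:
SELECT id, kind FROM transactions WHERE kind LIKE 'fe%'

Result:
id | kind
---+-----
6  | fee 
7  | fee 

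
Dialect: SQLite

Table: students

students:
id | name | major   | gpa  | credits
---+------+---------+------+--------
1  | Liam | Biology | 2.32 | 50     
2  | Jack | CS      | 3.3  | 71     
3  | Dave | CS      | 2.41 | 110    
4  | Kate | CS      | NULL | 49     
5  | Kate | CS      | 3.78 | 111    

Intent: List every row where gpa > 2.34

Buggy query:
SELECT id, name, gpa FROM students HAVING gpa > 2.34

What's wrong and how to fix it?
Bug: This is a non-aggregate query (no GROUP BY, no aggregates), so in SQLite the HAVING clause is invalid here; a row-level condition belongs in WHERE

Fix: Use WHERE for row-level filtering

Corrected query:
SELECT id, name, gpa FROM students WHERE gpa > 2.34

Result:
id | name | gpa 
---+------+-----
2  | Jack | 3.3 
3  | Dave | 2.41
5  | Kate | 3.78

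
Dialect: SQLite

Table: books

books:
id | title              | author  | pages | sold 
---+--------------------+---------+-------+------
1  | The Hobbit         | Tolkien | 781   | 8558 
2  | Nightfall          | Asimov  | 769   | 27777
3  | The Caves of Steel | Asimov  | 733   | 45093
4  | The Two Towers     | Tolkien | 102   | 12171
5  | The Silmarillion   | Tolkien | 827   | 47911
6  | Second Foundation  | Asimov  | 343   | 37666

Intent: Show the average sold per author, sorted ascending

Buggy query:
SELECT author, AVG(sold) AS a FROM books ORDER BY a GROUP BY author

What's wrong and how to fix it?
Bug: GROUP BY must precede ORDER BY

Fix: Reorder: SELECT … FROM … GROUP BY … ORDER BY …

Corrected query:
SELECT author, AVG(sold) AS a FROM books GROUP BY author ORDER BY a

Result:
author  | a           
--------+-------------
Tolkien | 22880       
Asimov  | 36845.333333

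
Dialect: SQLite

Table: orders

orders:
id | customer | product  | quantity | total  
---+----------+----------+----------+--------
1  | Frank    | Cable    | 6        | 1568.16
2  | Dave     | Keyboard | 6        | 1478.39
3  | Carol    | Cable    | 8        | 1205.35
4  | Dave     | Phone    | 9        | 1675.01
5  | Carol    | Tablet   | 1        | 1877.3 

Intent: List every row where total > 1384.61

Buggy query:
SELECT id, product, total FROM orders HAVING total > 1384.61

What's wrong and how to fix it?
Bug: HAVING filters the output of aggregation, but this query has no GROUP BY and no aggregate functions, so SQLite rejects it (HAVING clause on a non-aggregate query); the condition here is per row

Fix: Use WHERE for row-level filtering

Corrected query:
SELECT id, product, total FROM orders WHERE total > 1384.61

Result:
id | product  | total  
---+----------+--------
1  | Cable    | 1568.16
2  | Keyboard | 1478.39
4  | Phone    | 1675.01
5  | Tablet   | 1877.3 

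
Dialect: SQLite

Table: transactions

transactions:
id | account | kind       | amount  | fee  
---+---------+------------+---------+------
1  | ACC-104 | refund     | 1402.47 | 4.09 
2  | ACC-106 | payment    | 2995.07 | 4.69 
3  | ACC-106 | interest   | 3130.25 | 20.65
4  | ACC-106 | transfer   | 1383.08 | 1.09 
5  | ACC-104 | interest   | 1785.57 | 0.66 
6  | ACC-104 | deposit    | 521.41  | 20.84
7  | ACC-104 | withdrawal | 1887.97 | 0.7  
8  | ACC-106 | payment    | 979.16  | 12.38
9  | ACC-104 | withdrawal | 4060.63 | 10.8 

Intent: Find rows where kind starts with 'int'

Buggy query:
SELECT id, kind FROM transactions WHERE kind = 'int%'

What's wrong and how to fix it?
Bug: '=' compares the literal string including the % character; pattern matching needs LIKE

Fix: Use LIKE for wildcard pattern matching

Corrected query:
SELECT id, kind FROM transactions WHERE kind LIKE 'int%'

Result:
id | kind    
---+---------
3  | interest
5  | interest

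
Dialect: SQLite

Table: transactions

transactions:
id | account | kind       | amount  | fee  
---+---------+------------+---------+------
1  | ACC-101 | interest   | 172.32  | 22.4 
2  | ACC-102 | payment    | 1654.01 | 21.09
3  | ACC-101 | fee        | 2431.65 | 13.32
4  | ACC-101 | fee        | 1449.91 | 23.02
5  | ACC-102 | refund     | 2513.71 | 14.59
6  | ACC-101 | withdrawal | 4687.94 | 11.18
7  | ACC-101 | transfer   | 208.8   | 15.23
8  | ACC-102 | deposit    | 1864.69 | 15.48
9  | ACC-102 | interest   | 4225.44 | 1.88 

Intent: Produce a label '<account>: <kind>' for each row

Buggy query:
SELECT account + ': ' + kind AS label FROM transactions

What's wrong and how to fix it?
Bug: SQLite uses || for string concatenation; + coerces text to numbers (yielding 0)

Fix: Replace + with || to concatenate text

Corrected query:
SELECT account || ': ' || kind AS label FROM transactions

Result:
label              
-------------------
ACC-101: interest  
ACC-102: payment   
ACC-101: fee       
ACC-101: fee       
ACC-102: refund    
ACC-101: withdrawal
ACC-101: transfer  
ACC-102: deposit   
ACC-102: interest  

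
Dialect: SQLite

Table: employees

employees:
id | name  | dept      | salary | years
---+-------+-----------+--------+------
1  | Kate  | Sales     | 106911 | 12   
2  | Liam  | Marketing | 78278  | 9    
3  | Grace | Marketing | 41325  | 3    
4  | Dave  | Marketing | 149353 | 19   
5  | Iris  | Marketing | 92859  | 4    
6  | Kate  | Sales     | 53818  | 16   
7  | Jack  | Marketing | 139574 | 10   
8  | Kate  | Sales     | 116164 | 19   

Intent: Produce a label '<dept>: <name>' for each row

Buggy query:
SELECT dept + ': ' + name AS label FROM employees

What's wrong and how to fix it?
Bug: '+' is numeric addition; on text columns SQLite converts them to 0 instead of concatenating

Fix: Replace + with || to concatenate text

Corrected query:
SELECT dept || ': ' || name AS label FROM employees

Result:
label           
----------------
Sales: Kate     
Marketing: Liam 
Marketing: Grace
Marketing: Dave 
Marketing: Iris 
Sales: Kate     
Marketing: Jack 
Sales: Kate     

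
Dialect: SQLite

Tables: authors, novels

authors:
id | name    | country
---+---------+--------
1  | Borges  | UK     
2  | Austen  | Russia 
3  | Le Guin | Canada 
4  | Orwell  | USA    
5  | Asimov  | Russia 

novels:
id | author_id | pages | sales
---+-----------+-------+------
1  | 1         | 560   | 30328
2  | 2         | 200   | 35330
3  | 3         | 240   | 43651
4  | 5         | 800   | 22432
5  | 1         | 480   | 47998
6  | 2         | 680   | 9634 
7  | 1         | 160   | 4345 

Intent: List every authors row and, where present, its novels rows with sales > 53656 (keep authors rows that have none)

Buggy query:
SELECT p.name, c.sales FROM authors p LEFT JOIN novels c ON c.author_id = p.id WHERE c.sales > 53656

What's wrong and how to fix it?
Bug: A WHERE condition on the right-hand table after LEFT JOIN drops unmatched parents

Fix: Put 'c.sales > 53656' in the JOIN's ON clause instead of WHERE

Corrected query:
SELECT p.name, c.sales FROM authors p LEFT JOIN novels c ON c.author_id = p.id AND c.sales > 53656

Result:
name    | sales
--------+------
Borges  | NULL 
Austen  | NULL 
Le Guin | NULL 
Orwell  | NULL 
Asimov  | NULL 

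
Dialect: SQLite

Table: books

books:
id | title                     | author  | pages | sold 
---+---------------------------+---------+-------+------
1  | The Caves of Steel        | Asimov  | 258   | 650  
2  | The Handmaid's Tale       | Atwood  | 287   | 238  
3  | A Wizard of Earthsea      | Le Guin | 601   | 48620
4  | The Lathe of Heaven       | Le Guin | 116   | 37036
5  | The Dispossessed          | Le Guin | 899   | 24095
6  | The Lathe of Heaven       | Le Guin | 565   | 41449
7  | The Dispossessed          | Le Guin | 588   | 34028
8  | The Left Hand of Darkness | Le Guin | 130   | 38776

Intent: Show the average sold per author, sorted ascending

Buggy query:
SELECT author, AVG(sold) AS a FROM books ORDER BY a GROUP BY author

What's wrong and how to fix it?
Bug: ORDER BY appears before GROUP BY; SQL clause order requires GROUP BY first

Fix: Move ORDER BY to the end, after GROUP BY

Corrected query:
SELECT author, AVG(sold) AS a FROM books GROUP BY author ORDER BY a

Result:
author  | a    
--------+------
Atwood  | 238  
Asimov  | 650  
Le Guin | 37334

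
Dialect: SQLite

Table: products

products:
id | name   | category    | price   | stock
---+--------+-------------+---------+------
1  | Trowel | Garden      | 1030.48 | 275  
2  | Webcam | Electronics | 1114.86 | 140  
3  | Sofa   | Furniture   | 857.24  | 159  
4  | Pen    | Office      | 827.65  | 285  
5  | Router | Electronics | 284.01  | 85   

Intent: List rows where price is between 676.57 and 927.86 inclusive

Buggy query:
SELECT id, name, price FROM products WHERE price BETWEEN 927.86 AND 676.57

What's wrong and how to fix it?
Bug: BETWEEN expects the lower bound first; with 927.86 AND 676.57 the range is empty

Fix: Write BETWEEN 676.57 AND 927.86

Corrected query:
SELECT id, name, price FROM products WHERE price BETWEEN 676.57 AND 927.86

Result:
id | name | price 
---+------+-------
3  | Sofa | 857.24
4  | Pen  | 827.65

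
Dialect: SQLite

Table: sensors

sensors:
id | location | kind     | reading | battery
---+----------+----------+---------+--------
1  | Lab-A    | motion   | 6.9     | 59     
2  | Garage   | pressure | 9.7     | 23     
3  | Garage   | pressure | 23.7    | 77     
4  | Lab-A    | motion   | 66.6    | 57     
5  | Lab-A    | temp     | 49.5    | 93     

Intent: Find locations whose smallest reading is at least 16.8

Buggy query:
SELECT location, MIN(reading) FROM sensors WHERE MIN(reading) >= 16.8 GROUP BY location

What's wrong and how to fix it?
Bug: MIN() in WHERE is a misuse of aggregate

Fix: Use HAVING for the per-group MIN condition

Corrected query:
SELECT location, MIN(reading) FROM sensors GROUP BY location HAVING MIN(reading) >= 16.8

Result:
(no rows)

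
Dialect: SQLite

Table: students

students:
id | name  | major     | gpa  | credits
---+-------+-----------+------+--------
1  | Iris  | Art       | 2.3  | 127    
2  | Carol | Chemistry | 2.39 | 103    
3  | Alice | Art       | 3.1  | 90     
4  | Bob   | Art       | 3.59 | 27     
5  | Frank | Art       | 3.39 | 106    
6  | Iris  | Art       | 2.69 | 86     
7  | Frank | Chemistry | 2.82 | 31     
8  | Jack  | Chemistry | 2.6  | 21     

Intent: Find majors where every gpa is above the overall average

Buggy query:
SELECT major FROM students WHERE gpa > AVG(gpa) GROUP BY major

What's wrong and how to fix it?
Bug: WHERE evaluates per row before aggregation, so AVG() is unavailable

Fix: Compute the overall average in a scalar subquery and compare each group's MIN against it in HAVING

Corrected query:
SELECT major FROM students GROUP BY major HAVING MIN(gpa) > (SELECT AVG(gpa) FROM students)

Result:
(no rows)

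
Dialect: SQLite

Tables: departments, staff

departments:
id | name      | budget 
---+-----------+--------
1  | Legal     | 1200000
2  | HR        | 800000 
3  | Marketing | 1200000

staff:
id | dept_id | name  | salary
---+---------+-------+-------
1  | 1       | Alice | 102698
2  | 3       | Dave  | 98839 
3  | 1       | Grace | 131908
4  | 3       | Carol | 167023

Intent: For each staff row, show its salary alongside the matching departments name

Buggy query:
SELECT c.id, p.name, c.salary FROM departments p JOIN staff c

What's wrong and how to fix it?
Bug: JOIN with no ON clause produces a cartesian product; every staff row pairs with every departments row

Fix: Specify the join condition linking the foreign key to the parent id

Corrected query:
SELECT c.id, p.name, c.salary FROM departments p JOIN staff c ON c.dept_id = p.id

Result:
id | name      | salary
---+-----------+-------
1  | Legal     | 102698
2  | Marketing | 98839 
3  | Legal     | 131908
4  | Marketing | 167023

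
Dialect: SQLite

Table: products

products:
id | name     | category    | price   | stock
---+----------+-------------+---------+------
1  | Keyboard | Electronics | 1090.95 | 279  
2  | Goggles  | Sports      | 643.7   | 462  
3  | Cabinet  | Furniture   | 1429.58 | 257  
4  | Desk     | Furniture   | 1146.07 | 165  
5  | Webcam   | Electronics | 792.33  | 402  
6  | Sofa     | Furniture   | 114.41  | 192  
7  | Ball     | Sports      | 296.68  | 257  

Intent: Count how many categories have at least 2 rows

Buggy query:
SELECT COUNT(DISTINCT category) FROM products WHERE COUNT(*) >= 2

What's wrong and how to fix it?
Bug: WHERE filters individual rows, not groups, so a group-level COUNT is invalid there

Fix: Group first with HAVING COUNT(*) >= 2, then COUNT the resulting groups

Corrected query:
SELECT COUNT(*) FROM (SELECT category FROM products GROUP BY category HAVING COUNT(*) >= 2)

Result:
COUNT(*)
--------
3       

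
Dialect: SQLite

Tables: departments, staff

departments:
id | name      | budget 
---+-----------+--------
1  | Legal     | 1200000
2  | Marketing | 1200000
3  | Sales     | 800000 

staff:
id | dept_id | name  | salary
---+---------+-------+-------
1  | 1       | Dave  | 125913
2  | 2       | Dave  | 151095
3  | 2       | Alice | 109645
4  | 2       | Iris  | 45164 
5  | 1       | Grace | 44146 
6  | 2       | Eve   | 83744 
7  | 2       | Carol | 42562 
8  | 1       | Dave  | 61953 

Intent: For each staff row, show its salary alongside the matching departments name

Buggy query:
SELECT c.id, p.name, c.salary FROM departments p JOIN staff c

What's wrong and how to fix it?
Bug: JOIN with no ON clause produces a cartesian product; every staff row pairs with every departments row

Fix: Specify the join condition linking the foreign key to the parent id

Corrected query:
SELECT c.id, p.name, c.salary FROM departments p JOIN staff c ON c.dept_id = p.id

Result:
id | name      | salary
---+-----------+-------
1  | Legal     | 125913
2  | Marketing | 151095
3  | Marketing | 109645
4  | Marketing | 45164 
5  | Legal     | 44146 
6  | Marketing | 83744 
7  | Marketing | 42562 
8  | Legal     | 61953 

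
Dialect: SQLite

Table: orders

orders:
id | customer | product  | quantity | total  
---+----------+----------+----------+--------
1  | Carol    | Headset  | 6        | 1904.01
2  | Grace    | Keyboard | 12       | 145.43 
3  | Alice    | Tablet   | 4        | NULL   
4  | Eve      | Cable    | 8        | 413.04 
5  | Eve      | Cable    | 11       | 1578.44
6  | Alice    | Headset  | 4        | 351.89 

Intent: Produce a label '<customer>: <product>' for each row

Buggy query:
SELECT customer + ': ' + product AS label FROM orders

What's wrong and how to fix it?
Bug: '+' is numeric addition; on text columns SQLite converts them to 0 instead of concatenating

Fix: Replace + with || to concatenate text

Corrected query:
SELECT customer || ': ' || product AS label FROM orders

Result:
label          
---------------
Carol: Headset 
Grace: Keyboard
Alice: Tablet  
Eve: Cable     
Eve: Cable     
Alice: Headset 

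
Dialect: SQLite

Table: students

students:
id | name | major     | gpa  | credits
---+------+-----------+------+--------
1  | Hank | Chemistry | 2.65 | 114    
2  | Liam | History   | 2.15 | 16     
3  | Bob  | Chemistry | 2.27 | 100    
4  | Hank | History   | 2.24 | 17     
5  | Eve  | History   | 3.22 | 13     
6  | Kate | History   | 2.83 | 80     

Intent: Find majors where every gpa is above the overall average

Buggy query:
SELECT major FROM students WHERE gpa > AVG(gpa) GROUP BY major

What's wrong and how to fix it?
Bug: AVG() is an aggregate; it can't sit directly in WHERE

Fix: Compute the overall average in a scalar subquery and compare each group's MIN against it in HAVING

Corrected query:
SELECT major FROM students GROUP BY major HAVING MIN(gpa) > (SELECT AVG(gpa) FROM students)

Result:
(no rows)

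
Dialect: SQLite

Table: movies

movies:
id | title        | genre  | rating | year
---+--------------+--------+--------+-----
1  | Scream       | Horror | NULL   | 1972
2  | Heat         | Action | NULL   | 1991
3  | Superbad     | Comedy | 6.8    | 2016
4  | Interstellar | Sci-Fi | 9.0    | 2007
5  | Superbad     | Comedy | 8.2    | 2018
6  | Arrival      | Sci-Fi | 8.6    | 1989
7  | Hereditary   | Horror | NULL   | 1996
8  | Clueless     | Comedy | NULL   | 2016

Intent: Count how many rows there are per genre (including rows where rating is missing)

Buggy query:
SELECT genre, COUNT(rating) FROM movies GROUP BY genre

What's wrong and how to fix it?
Bug: COUNT(column) counts non-NULL values only; rows with NULL rating aren't counted

Fix: Replace COUNT(rating) with COUNT(*)

Corrected query:
SELECT genre, COUNT(*) FROM movies GROUP BY genre

Result:
genre  | COUNT(*)
-------+---------
Action | 1       
Comedy | 3       
Horror | 2       
Sci-Fi | 2       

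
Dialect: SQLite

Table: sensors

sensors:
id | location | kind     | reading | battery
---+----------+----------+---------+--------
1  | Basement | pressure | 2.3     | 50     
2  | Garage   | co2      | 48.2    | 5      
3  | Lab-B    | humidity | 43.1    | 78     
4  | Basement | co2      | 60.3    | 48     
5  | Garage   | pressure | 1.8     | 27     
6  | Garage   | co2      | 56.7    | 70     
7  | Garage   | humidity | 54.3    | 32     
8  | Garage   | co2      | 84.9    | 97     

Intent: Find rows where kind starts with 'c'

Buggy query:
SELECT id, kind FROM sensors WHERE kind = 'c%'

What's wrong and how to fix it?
Bug: '=' compares the literal string including the % character; pattern matching needs LIKE

Fix: Use LIKE for wildcard pattern matching

Corrected query:
SELECT id, kind FROM sensors WHERE kind LIKE 'c%'

Result:
id | kind
---+-----
2  | co2 
4  | co2 
6  | co2 
8  | co2 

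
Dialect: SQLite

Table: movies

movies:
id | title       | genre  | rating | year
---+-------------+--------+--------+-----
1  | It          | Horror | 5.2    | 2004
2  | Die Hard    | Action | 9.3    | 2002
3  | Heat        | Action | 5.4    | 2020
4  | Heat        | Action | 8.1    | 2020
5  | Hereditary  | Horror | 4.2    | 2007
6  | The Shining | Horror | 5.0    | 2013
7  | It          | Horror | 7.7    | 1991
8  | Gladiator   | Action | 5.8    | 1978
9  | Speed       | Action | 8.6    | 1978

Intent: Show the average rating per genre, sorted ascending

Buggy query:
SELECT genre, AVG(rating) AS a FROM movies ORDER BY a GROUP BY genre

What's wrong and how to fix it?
Bug: ORDER BY appears before GROUP BY; SQL clause order requires GROUP BY first

Fix: Reorder: SELECT … FROM … GROUP BY … ORDER BY …

Corrected query:
SELECT genre, AVG(rating) AS a FROM movies GROUP BY genre ORDER BY a

Result:
genre  | a    
-------+------
Horror | 5.525
Action | 7.44 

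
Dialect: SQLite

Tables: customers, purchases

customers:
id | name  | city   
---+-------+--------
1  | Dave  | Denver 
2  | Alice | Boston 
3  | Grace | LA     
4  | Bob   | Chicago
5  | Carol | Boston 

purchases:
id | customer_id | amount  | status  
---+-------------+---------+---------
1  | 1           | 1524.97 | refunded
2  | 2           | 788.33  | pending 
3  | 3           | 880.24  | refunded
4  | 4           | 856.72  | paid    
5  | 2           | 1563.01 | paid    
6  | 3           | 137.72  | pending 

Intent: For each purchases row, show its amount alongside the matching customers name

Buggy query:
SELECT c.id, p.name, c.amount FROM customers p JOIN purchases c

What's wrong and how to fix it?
Bug: Missing join condition: each purchases row is matched to all customers rows instead of just its own

Fix: Add ON c.customer_id = p.id to the JOIN

Corrected query:
SELECT c.id, p.name, c.amount FROM customers p JOIN purchases c ON c.customer_id = p.id

Result:
id | name  | amount 
---+-------+--------
1  | Dave  | 1524.97
2  | Alice | 788.33 
3  | Grace | 880.24 
4  | Bob   | 856.72 
5  | Alice | 1563.01
6  | Grace | 137.72 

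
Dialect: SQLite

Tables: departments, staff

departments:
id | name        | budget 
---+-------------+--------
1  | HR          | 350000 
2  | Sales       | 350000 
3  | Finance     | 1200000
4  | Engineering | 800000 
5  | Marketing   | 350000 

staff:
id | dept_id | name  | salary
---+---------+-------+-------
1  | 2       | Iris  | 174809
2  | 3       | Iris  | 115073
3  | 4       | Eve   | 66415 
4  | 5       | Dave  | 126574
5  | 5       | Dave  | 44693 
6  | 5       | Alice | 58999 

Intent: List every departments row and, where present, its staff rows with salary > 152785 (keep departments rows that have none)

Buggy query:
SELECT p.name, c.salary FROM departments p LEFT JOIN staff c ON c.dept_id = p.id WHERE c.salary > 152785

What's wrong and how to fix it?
Bug: Filtering c.salary in WHERE discards the NULL rows produced by LEFT JOIN, turning it into an inner join

Fix: Move the right-table condition into the ON clause so unmatched parents are kept

Corrected query:
SELECT p.name, c.salary FROM departments p LEFT JOIN staff c ON c.dept_id = p.id AND c.salary > 152785

Result:
name        | salary
------------+-------
HR          | NULL  
Sales       | 174809
Finance     | NULL  
Engineering | NULL  
Marketing   | NULL  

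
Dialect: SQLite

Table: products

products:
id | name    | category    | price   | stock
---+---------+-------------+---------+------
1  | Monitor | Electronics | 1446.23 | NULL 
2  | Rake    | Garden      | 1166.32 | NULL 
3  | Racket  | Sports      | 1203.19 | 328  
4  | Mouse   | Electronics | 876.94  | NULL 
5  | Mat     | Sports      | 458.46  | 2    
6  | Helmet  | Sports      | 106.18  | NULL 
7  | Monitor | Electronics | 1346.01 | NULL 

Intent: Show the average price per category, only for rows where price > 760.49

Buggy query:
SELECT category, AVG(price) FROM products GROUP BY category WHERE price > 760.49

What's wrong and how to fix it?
Bug: WHERE cannot follow GROUP BY

Fix: Move the WHERE clause before GROUP BY

Corrected query:
SELECT category, AVG(price) FROM products WHERE price > 760.49 GROUP BY category

Result:
category    | AVG(price)
------------+-----------
Electronics | 1223.06   
Garden      | 1166.32   
Sports      | 1203.19   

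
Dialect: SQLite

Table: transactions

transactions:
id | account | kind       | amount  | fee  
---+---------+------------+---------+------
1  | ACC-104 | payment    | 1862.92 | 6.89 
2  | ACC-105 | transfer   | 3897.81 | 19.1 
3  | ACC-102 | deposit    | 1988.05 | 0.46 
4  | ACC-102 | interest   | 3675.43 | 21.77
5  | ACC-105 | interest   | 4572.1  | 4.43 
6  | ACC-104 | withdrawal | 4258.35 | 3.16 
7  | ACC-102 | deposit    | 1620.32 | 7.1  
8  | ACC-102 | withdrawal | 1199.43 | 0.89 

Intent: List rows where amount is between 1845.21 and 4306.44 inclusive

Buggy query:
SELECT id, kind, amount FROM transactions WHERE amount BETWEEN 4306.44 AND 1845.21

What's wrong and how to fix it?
Bug: BETWEEN expects the lower bound first; with 4306.44 AND 1845.21 the range is empty

Fix: Swap the bounds so the smaller value comes first

Corrected query:
SELECT id, kind, amount FROM transactions WHERE amount BETWEEN 1845.21 AND 4306.44

Result:
id | kind       | amount 
---+------------+--------
1  | payment    | 1862.92
2  | transfer   | 3897.81
3  | deposit    | 1988.05
4  | interest   | 3675.43
6  | withdrawal | 4258.35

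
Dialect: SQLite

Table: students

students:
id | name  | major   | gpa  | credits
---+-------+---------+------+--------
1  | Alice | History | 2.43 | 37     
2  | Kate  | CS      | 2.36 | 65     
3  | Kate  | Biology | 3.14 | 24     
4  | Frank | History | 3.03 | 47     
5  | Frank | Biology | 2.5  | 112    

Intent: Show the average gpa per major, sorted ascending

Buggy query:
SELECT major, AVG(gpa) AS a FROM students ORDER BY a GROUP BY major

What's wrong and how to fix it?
Bug: GROUP BY must precede ORDER BY

Fix: Move ORDER BY to the end, after GROUP BY

Corrected query:
SELECT major, AVG(gpa) AS a FROM students GROUP BY major ORDER BY a

Result:
major   | a   
--------+-----
CS      | 2.36
History | 2.73
Biology | 2.82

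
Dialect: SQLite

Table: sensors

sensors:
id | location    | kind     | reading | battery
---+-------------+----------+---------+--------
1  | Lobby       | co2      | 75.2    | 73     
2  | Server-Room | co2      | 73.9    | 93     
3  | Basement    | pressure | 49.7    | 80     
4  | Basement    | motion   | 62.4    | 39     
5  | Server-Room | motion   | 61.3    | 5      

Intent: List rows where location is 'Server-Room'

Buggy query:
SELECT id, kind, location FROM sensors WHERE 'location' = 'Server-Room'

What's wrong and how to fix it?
Bug: Single quotes denote string literals in SQL; the column name is being compared as a constant string

Fix: Reference the column as location without single quotes

Corrected query:
SELECT id, kind, location FROM sensors WHERE location = 'Server-Room'

Result:
id | kind   | location   
---+--------+------------
2  | co2    | Server-Room
5  | motion | Server-Room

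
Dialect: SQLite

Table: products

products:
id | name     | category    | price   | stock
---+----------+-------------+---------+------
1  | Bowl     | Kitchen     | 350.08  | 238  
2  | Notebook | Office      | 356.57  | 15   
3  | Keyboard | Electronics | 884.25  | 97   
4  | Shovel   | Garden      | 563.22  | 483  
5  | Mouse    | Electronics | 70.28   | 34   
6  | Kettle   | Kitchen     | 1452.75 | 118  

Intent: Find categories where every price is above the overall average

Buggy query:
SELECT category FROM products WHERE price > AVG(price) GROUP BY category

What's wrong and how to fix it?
Bug: WHERE evaluates per row before aggregation, so AVG() is unavailable

Fix: Compute the overall average in a scalar subquery and compare each group's MIN against it in HAVING

Corrected query:
SELECT category FROM products GROUP BY category HAVING MIN(price) > (SELECT AVG(price) FROM products)

Result:
(no rows)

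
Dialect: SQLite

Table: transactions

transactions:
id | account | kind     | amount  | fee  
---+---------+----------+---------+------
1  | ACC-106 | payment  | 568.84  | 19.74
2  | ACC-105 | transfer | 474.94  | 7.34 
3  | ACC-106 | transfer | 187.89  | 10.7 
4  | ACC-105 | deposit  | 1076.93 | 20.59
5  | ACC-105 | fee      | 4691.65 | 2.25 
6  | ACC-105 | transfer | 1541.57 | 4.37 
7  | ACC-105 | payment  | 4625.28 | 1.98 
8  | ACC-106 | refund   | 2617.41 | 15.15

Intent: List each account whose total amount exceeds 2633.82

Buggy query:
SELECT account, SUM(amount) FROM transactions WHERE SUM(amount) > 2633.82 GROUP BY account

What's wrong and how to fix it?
Bug: Aggregate functions cannot appear in a WHERE clause

Fix: Use HAVING (which filters groups after aggregation) instead of WHERE

Corrected query:
SELECT account, SUM(amount) FROM transactions GROUP BY account HAVING SUM(amount) > 2633.82

Result:
account | SUM(amount)
--------+------------
ACC-105 | 12410.37   
ACC-106 | 3374.14    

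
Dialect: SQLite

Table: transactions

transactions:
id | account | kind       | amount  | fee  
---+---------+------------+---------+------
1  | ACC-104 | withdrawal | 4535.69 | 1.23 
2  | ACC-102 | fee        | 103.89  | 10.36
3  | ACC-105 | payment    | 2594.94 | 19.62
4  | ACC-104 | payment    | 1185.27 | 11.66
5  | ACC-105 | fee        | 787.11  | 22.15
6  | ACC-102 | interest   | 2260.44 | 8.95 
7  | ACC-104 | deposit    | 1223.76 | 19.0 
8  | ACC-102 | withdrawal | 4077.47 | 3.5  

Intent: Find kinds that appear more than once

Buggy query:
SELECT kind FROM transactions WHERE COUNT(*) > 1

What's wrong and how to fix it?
Bug: COUNT(*) is an aggregate and cannot be used in WHERE

Fix: GROUP BY kind, then filter groups with HAVING COUNT(*) > 1

Corrected query:
SELECT kind FROM transactions GROUP BY kind HAVING COUNT(*) > 1

Result:
kind      
----------
fee       
payment   
withdrawal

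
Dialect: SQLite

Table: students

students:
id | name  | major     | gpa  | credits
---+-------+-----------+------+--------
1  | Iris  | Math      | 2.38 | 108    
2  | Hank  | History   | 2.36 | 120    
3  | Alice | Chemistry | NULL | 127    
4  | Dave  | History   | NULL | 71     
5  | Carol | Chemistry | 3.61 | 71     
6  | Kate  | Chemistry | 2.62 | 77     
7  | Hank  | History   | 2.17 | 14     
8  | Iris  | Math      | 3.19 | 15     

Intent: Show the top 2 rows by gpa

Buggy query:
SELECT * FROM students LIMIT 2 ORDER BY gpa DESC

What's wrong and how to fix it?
Bug: ORDER BY cannot follow LIMIT; LIMIT is the final clause

Fix: Swap the clauses: ORDER BY first, then LIMIT

Corrected query:
SELECT * FROM students ORDER BY gpa DESC LIMIT 2

Result:
id | name  | major     | gpa  | credits
---+-------+-----------+------+--------
5  | Carol | Chemistry | 3.61 | 71     
8  | Iris  | Math      | 3.19 | 15     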